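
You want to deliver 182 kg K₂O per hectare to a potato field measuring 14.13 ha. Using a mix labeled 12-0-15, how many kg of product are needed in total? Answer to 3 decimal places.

Product per hectare = 182 / 15% = 1213.33 kg.
Total product = 1213.33 × 14.13 = 17144.4 kg.

17144.400 kg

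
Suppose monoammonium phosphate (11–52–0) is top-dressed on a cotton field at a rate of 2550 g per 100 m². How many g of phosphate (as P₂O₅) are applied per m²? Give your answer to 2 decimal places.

P₂O₅ per 100 m² = 2550 × 52% = 1326 g.
Convert to per m²: 1326 × 0.01 = 13.26 g.

13.26 g P₂O₅ per sq m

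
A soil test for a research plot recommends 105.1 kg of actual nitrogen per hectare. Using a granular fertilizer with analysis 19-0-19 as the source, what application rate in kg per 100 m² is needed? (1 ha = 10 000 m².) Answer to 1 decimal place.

Product per hectare = 105.1 / 19% = 553.158 kg.
Convert to per 100 m²: 553.158 × 0.01 = 5.53158 kg.

5.5 kg of product per hundred sq m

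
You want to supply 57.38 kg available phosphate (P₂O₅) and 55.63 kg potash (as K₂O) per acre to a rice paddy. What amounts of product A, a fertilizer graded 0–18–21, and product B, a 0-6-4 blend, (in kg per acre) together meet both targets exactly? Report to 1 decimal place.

193.1 kg product A, 377.1 kg product B

With a, b = kg per acre of product A and product B:
P₂O₅: 0.18·a + 0.06·b = 57.38
K₂O: 0.21·a + 0.04·b = 55.63
Eliminate a: (row1) − 0.18/0.21·(row2) → 0.0257143·b = 9.69714, so b = 377.111.
Back-substitute: a = (57.38 − 0.06·377.111) / 0.18 = 193.074.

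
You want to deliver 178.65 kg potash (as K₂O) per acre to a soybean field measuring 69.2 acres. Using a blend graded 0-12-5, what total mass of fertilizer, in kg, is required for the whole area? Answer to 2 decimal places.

247251.60 kg

Product per acre = 178.65 / 5% = 3573 kg.
Total product = 3573 × 69.2 = 247251.6 kg.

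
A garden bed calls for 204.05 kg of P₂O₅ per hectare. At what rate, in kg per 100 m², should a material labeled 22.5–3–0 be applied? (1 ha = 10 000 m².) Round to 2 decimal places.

Product per hectare = 204.05 / 3% = 6801.67 kg.
Convert to per 100 m²: 6801.67 × 0.01 = 68.0167 kg.

68.02 kg of product per hundred sq m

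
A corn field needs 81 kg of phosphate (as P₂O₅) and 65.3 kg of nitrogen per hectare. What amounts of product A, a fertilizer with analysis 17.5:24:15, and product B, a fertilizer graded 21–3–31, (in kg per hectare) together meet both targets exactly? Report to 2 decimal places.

333.36 kg product A, 33.16 kg product B

Let a = kg of product A, b = kg of product B (per hectare).
P₂O₅: 0.24·a + 0.03·b = 81
N: 0.175·a + 0.21·b = 65.3
From row1: a = (81 − 0.03·b) / 0.24.
Into row2: 0.175·(81 − 0.03·b)/0.24 + 0.21·b = 65.3 → b = 33.1561, a = 333.355.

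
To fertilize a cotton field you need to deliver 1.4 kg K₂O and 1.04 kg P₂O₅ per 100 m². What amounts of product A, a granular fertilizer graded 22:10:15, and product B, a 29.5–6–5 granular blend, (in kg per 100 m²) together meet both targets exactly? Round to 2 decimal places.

Per-100 m² balance (a = product A, b = product B):
K₂O: 0.15·a + 0.05·b = 1.4
P₂O₅: 0.1·a + 0.06·b = 1.04
From row1: a = (1.4 − 0.05·b) / 0.15.
Into row2: 0.1·(1.4 − 0.05·b)/0.15 + 0.06·b = 1.04 → b = 4, a = 8.

8.00 kg product A, 4.00 kg product B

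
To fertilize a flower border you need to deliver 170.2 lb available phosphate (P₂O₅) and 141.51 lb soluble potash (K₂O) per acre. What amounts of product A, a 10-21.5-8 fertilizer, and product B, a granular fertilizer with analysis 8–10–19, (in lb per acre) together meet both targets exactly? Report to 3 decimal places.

553.638 lb product A, 511.679 lb product B

With a, b = lb per acre of product A and product B:
P₂O₅: 0.215·a + 0.1·b = 170.2
K₂O: 0.08·a + 0.19·b = 141.51
Solving simultaneously: a = 553.6377, b = 511.6788.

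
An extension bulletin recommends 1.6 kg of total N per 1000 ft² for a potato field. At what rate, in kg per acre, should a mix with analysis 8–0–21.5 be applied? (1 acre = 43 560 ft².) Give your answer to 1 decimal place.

871.2 kg of product per acre

Product per 1000 ft² = 1.6 / 8% = 20 kg.
Convert to per acre: 20 × 43.56 = 871.2 kg.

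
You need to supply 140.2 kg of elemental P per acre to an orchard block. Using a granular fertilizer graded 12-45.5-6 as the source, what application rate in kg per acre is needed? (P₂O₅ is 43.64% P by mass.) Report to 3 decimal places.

As P₂O₅: 140.2 / 0.4364 = 321.265 kg per acre.
Product per acre = 321.265 / 45.5% = 706.0767 kg.

706.077 kg of product per acre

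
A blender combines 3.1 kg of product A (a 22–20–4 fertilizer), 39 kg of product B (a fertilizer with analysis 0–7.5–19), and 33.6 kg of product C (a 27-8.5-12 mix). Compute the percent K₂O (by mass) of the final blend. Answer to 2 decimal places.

15.28% K₂O

Total mass = 3.1 + 39 + 33.6 = 75.7 kg.
K₂O mass = 4%×3.1 + 19%×39 + 12%×33.6 = 11.566 kg.
% K₂O = 11.566 / 75.7 = 15.2787%.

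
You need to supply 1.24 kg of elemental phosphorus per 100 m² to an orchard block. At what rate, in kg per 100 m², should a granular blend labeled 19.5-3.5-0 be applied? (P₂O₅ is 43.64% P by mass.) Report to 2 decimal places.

As P₂O₅: 1.24 / 0.4364 = 2.84143 kg per 100 m².
Product per 100 m² = 2.84143 / 3.5% = 81.1837 kg.

81.18 kg of product per hundred sq m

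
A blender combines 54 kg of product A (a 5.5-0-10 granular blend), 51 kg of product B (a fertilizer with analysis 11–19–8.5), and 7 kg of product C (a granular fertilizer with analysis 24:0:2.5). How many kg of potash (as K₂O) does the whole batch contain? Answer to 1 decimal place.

K₂O mass = 10%×54 + 8.5%×51 + 2.5%×7 = 9.91 kg.

9.9 kg K₂O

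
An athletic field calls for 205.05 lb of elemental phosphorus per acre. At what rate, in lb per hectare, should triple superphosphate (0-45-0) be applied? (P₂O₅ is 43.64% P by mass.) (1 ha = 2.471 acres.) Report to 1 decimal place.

As P₂O₅: 205.05 / 0.4364 = 469.867 lb per acre.
Product per acre = 469.867 / 45% = 1044.15 lb.
Convert to per hectare: 1044.15 × 2.471 = 2580.09 lb.

2580.1 lb of product per hectare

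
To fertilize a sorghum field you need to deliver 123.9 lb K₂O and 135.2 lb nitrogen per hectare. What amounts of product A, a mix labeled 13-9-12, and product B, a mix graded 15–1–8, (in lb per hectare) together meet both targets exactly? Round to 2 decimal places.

1022.24 lb product A, 15.39 lb product B

Let a = lb of product A, b = lb of product B (per hectare).
K₂O: 0.12·a + 0.08·b = 123.9
N: 0.13·a + 0.15·b = 135.2
Eliminate a: (row1) − 0.12/0.13·(row2) → -0.0584615·b = -0.9, so b = 15.3947.
Back-substitute: a = (123.9 − 0.08·15.3947) / 0.12 = 1022.237.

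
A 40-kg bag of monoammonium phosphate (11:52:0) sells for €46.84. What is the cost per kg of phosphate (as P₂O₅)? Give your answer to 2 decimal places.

€2.25 per kg P₂O₅

P₂O₅ in bag = 40 × 52% = 20.8 kg.
Cost per kg P₂O₅ = €46.84 / 20.8 = €2.2519.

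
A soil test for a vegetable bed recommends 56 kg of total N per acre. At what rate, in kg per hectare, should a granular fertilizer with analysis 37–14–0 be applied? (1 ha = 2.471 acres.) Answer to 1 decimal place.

374.0 kg of product per hectare

Product per acre = 56 / 37% = 151.351 kg.
Convert to per hectare: 151.351 × 2.471 = 373.989 kg.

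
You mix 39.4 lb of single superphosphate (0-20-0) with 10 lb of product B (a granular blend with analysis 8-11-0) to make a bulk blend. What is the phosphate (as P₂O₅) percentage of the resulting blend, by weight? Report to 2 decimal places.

Total mass = 39.4 + 10 = 49.4 lb.
P₂O₅ mass = 20%×39.4 + 11%×10 = 8.98 lb.
% P₂O₅ = 8.98 / 49.4 = 18.1781%.

18.18% P₂O₅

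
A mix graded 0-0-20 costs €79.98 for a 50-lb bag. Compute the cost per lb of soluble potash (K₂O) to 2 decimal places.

€8.00 per lb K₂O

K₂O in bag = 50 × 20% = 10 lb.
Cost per lb K₂O = €79.98 / 10 = €7.9980.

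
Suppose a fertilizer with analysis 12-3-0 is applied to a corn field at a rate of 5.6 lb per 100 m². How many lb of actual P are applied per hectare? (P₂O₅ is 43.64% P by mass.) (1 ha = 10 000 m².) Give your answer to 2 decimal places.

7.33 lb P per hectare

P₂O₅ per 100 m² = 5.6 × 3% = 0.168 lb.
Elemental P = 0.168 × 0.4364 = 0.0733152 lb per 100 m².
Convert to per hectare: 0.0733152 × 100 = 7.33152 lb.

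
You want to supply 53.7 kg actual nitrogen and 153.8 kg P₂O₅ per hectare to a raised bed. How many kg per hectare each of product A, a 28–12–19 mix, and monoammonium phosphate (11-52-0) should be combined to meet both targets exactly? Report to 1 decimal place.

83.1 kg product A, 276.6 kg monoammonium phosphate

With a, b = kg per hectare of product A and monoammonium phosphate:
N: 0.28·a + 0.11·b = 53.7
P₂O₅: 0.12·a + 0.52·b = 153.8
From row1: a = (53.7 − 0.11·b) / 0.28.
Into row2: 0.12·(53.7 − 0.11·b)/0.28 + 0.52·b = 153.8 → b = 276.586, a = 83.1269.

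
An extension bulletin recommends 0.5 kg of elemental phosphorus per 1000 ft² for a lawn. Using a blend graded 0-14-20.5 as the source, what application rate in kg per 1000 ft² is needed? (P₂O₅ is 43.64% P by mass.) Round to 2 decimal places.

8.18 kg of product per thousand sq ft

As P₂O₅: 0.5 / 0.4364 = 1.14574 kg per 1000 ft².
Product per 1000 ft² = 1.14574 / 14% = 8.18384 kg.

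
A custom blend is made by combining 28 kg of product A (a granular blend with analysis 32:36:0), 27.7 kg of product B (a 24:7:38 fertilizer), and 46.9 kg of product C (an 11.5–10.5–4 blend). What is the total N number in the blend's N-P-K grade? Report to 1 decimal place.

20.5% N

Total mass = 28 + 27.7 + 46.9 = 102.6 kg.
N mass = 32%×28 + 24%×27.7 + 11.5%×46.9 = 21.0015 kg.
% N = 21.0015 / 102.6 = 20.4693%.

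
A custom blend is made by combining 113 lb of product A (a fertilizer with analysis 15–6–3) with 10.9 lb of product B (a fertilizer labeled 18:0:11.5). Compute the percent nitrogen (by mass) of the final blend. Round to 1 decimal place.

Total mass = 113 + 10.9 = 123.9 lb.
N mass = 15%×113 + 18%×10.9 = 18.912 lb.
% N = 18.912 / 123.9 = 15.2639%.

15.3% N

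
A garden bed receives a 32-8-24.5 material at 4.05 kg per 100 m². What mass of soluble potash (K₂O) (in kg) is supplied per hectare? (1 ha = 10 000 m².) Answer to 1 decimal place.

K₂O per 100 m² = 4.05 × 24.5% = 0.99225 kg.
Convert to per hectare: 0.99225 × 100 = 99.225 kg.

99.2 kg K₂O per hectare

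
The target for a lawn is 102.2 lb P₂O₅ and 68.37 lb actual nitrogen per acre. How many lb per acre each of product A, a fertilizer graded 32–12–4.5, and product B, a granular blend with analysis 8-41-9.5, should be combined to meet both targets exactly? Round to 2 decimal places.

163.29 lb product A, 201.48 lb product B

Per-acre balance (a = product A, b = product B):
P₂O₅: 0.12·a + 0.41·b = 102.2
N: 0.32·a + 0.08·b = 68.37
Solving simultaneously: a = 163.287, b = 201.477.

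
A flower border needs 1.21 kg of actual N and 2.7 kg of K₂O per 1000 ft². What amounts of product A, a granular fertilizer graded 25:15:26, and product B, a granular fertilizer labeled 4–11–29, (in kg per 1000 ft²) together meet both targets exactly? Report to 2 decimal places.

With a, b = kg per 1000 ft² of product A and product B:
N: 0.25·a + 0.04·b = 1.21
K₂O: 0.26·a + 0.29·b = 2.7
Eliminate a: (row1) − 0.25/0.26·(row2) → -0.238846·b = -1.38615, so b = 5.80354.
Back-substitute: a = (1.21 − 0.04·5.80354) / 0.25 = 3.91143.

3.91 kg product A, 5.80 kg product B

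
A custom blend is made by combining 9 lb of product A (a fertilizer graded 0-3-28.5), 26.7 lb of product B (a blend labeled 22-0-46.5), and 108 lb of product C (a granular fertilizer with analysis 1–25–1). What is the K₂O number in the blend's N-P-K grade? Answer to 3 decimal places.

11.176% K₂O

Total mass = 9 + 26.7 + 108 = 143.7 lb.
K₂O mass = 28.5%×9 + 46.5%×26.7 + 1%×108 = 16.0605 lb.
% K₂O = 16.0605 / 143.7 = 11.1764%.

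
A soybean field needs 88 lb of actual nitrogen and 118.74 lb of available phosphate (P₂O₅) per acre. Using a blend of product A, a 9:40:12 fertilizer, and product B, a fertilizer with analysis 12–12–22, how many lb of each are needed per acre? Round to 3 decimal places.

99.161 lb product A, 658.962 lb product B

Let a = lb of product A, b = lb of product B (per acre).
N: 0.09·a + 0.12·b = 88
P₂O₅: 0.4·a + 0.12·b = 118.74
Solving simultaneously: a = 99.1613, b = 658.9624.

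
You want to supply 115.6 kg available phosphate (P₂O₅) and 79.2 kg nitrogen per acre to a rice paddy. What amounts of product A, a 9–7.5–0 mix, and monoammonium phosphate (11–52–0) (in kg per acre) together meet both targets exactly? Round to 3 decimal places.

Let a = kg of product A, b = kg of monoammonium phosphate (per acre).
P₂O₅: 0.075·a + 0.52·b = 115.6
N: 0.09·a + 0.11·b = 79.2
From row1: a = (115.6 − 0.52·b) / 0.075.
Into row2: 0.09·(115.6 − 0.52·b)/0.075 + 0.11·b = 79.2 → b = 115.7977, a = 738.4695.

738.470 kg product A, 115.798 kg monoammonium phosphate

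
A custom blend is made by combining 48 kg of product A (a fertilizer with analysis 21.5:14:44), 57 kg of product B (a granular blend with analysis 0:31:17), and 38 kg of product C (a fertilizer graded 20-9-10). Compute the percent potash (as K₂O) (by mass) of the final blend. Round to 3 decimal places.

Total mass = 48 + 57 + 38 = 143 kg.
K₂O mass = 44%×48 + 17%×57 + 10%×38 = 34.61 kg.
% K₂O = 34.61 / 143 = 24.2028%.

24.203% K₂O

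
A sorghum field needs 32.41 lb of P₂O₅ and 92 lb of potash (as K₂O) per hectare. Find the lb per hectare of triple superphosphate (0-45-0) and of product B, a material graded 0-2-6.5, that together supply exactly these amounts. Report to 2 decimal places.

Let a = lb of triple superphosphate, b = lb of product B (per hectare).
P₂O₅: 0.45·a + 0.02·b = 32.41
K₂O: 0·a + 0.065·b = 92
Solving simultaneously: a = 9.11624, b = 1415.3846.

9.12 lb triple superphosphate, 1415.38 lb product B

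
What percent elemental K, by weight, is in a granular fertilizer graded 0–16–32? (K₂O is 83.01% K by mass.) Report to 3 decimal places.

%K = 32 × 0.8301 = 26.5632%.

26.563% K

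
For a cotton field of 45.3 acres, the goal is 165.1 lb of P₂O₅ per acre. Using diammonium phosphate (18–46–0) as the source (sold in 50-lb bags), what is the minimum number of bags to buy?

326 bags

Product per acre = 165.1 / 46% = 358.913 lb.
Total product = 358.913 × 45.3 = 16258.8 lb.
Bags = ⌈16258.8 / 50⌉ = 326.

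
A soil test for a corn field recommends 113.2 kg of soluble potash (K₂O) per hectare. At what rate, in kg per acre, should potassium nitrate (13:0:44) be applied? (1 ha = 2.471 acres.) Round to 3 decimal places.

Product per hectare = 113.2 / 44% = 257.273 kg.
Convert to per acre: 257.273 × 0.404694 = 104.1168 kg.

104.117 kg of product per acre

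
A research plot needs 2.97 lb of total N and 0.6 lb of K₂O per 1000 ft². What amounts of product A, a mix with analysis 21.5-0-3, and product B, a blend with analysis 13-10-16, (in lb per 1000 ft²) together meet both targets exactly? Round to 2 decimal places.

With a, b = lb per 1000 ft² of product A and product B:
N: 0.215·a + 0.13·b = 2.97
K₂O: 0.03·a + 0.16·b = 0.6
Eliminate b: (row1) − 0.13/0.16·(row2) → 0.190625·a = 2.4825, so a = 13.023.
Then b = (0.6 − 0.03·13.023) / 0.16 = 1.3082.

13.02 lb product A, 1.31 lb product B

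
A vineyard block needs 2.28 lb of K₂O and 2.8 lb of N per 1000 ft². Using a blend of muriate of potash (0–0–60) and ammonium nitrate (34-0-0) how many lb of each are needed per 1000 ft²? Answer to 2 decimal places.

3.80 lb muriate of potash, 8.24 lb ammonium nitrate

With a, b = lb per 1000 ft² of muriate of potash and ammonium nitrate:
K₂O: 0.6·a + 0·b = 2.28
N: 0·a + 0.34·b = 2.8
Solving simultaneously: a = 3.8, b = 8.23529.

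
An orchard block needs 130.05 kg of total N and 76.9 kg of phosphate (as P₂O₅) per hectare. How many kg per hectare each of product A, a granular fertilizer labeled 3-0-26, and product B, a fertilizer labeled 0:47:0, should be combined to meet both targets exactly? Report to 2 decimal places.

4335.00 kg product A, 163.62 kg product B

With a, b = kg per hectare of product A and product B:
N: 0.03·a + 0·b = 130.05
P₂O₅: 0·a + 0.47·b = 76.9
Solving simultaneously: a = 4335, b = 163.617.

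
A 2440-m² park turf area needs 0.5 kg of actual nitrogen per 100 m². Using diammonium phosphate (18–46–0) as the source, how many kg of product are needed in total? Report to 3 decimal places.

Product per 100 m² = 0.5 / 18% = 2.77778 kg.
Total product = 2.77778 × 2440 / 100 = 67.7778 kg.

67.778 kg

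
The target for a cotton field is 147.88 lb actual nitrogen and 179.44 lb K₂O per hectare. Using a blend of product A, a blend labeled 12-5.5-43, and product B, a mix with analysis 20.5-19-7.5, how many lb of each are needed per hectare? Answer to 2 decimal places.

Let a = lb of product A, b = lb of product B (per hectare).
N: 0.12·a + 0.205·b = 147.88
K₂O: 0.43·a + 0.075·b = 179.44
Eliminate a: (row1) − 0.12/0.43·(row2) → 0.18407·b = 97.8037, so b = 531.3405.
Back-substitute: a = (147.88 − 0.205·531.3405) / 0.12 = 324.627.

324.63 lb product A, 531.34 lb product B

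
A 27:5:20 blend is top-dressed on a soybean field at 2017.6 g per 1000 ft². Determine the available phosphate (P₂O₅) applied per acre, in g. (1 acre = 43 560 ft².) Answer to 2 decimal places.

4394.33 g P₂O₅ per acre

P₂O₅ per 1000 ft² = 2017.6 × 5% = 100.88 g.
Convert to per acre: 100.88 × 43.56 = 4394.333 g.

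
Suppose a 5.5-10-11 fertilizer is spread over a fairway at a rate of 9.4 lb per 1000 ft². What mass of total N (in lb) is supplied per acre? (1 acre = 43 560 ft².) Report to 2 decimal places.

nitrogen per 1000 ft² = 9.4 × 5.5% = 0.517 lb.
Convert to per acre: 0.517 × 43.56 = 22.5205 lb.

22.52 lb N per acre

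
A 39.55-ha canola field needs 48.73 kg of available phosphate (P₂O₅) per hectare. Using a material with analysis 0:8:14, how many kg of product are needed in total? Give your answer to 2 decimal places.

Product per hectare = 48.73 / 8% = 609.125 kg.
Total product = 609.125 × 39.55 = 24090.894 kg.

24090.89 kg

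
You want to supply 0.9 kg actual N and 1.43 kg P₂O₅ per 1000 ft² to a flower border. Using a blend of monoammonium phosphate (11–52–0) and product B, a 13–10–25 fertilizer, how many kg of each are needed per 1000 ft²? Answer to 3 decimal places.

1.694 kg monoammonium phosphate, 5.489 kg product B

Per-1000 ft² balance (a = monoammonium phosphate, b = product B):
N: 0.11·a + 0.13·b = 0.9
P₂O₅: 0.52·a + 0.1·b = 1.43
Eliminate b: (row1) − 0.13/0.1·(row2) → -0.566·a = -0.959, so a = 1.69435.
Then b = (1.43 − 0.52·1.69435) / 0.1 = 5.4894.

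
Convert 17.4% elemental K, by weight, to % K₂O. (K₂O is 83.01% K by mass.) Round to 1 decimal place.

21.0% K₂O

%K₂O = 17.4 / 0.8301 = 20.9613%.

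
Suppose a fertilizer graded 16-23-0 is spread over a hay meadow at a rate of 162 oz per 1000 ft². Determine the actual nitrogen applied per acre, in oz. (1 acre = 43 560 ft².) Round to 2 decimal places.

nitrogen per 1000 ft² = 162 × 16% = 25.92 oz.
Convert to per acre: 25.92 × 43.56 = 1129.075 oz.

1129.08 oz N per acre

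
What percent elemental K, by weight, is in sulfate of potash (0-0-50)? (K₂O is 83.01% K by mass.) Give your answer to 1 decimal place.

%K = 50 × 0.8301 = 41.505%.

41.5% K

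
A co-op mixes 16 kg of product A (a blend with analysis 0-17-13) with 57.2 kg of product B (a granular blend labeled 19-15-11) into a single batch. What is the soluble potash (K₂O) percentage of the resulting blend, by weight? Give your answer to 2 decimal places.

11.44% K₂O

Total mass = 16 + 57.2 = 73.2 kg.
K₂O mass = 13%×16 + 11%×57.2 = 8.372 kg.
% K₂O = 8.372 / 73.2 = 11.4372%.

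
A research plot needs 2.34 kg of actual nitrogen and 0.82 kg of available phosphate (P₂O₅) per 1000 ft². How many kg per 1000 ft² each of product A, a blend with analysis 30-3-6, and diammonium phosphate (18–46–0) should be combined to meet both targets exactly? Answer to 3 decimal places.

7.005 kg product A, 1.326 kg diammonium phosphate

Let a = kg of product A, b = kg of diammonium phosphate (per 1000 ft²).
N: 0.3·a + 0.18·b = 2.34
P₂O₅: 0.03·a + 0.46·b = 0.82
From row1: a = (2.34 − 0.18·b) / 0.3.
Into row2: 0.03·(2.34 − 0.18·b)/0.3 + 0.46·b = 0.82 → b = 1.32579, a = 7.00452.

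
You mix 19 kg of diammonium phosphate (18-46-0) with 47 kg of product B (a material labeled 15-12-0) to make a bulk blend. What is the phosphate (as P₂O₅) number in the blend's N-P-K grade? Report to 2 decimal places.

Total mass = 19 + 47 = 66 kg.
P₂O₅ mass = 46%×19 + 12%×47 = 14.38 kg.
% P₂O₅ = 14.38 / 66 = 21.7879%.

21.79% P₂O₅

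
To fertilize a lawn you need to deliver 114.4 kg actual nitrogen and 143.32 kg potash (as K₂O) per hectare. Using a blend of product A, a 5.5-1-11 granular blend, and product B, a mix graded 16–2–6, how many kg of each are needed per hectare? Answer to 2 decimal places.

Per-hectare balance (a = product A, b = product B):
N: 0.055·a + 0.16·b = 114.4
K₂O: 0.11·a + 0.06·b = 143.32
Eliminate b: (row1) − 0.16/0.06·(row2) → -0.238333·a = -267.787, so a = 1123.5804.
Then b = (143.32 − 0.11·1123.5804) / 0.06 = 328.769.

1123.58 kg product A, 328.77 kg product B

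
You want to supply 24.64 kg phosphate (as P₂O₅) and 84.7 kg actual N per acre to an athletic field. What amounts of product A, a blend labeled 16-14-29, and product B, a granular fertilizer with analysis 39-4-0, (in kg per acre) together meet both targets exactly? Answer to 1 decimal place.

Let a = kg of product A, b = kg of product B (per acre).
P₂O₅: 0.14·a + 0.04·b = 24.64
N: 0.16·a + 0.39·b = 84.7
Eliminate b: (row1) − 0.04/0.39·(row2) → 0.12359·a = 15.9528, so a = 129.079.
Then b = (84.7 − 0.16·129.079) / 0.39 = 164.224.

129.1 kg product A, 164.2 kg product B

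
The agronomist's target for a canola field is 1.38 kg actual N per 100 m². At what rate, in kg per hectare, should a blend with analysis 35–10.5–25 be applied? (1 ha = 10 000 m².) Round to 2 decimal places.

Product per 100 m² = 1.38 / 35% = 3.94286 kg.
Convert to per hectare: 3.94286 × 100 = 394.286 kg.

394.29 kg of product per hectare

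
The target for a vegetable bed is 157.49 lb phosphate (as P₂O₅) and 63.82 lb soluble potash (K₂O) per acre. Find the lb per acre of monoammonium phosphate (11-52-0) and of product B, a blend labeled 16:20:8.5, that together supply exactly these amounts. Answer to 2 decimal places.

With a, b = lb per acre of monoammonium phosphate and product B:
P₂O₅: 0.52·a + 0.2·b = 157.49
K₂O: 0·a + 0.085·b = 63.82
Solving simultaneously: a = 14.0871, b = 750.824.

14.09 lb monoammonium phosphate, 750.82 lb product B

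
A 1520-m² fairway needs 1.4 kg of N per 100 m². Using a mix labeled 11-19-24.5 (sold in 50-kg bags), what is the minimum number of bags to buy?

4 bags

Product per 100 m² = 1.4 / 11% = 12.7273 kg.
Total product = 12.7273 × 1520 / 100 = 193.455 kg.
Bags = ⌈193.455 / 50⌉ = 4.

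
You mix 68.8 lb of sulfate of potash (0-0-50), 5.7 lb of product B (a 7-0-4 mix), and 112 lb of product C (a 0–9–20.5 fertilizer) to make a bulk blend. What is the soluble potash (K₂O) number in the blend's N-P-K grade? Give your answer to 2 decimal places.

Total mass = 68.8 + 5.7 + 112 = 186.5 lb.
K₂O mass = 50%×68.8 + 4%×5.7 + 20.5%×112 = 57.588 lb.
% K₂O = 57.588 / 186.5 = 30.8783%.

30.88% K₂O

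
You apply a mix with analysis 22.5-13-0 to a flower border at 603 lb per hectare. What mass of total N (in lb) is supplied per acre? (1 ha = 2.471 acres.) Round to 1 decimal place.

54.9 lb N per acre

nitrogen per hectare = 603 × 22.5% = 135.675 lb.
Convert to per acre: 135.675 × 0.404694 = 54.9069 lb.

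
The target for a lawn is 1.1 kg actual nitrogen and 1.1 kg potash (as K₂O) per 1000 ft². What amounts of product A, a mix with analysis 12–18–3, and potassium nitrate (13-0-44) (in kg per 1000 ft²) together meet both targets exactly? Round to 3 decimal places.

Per-1000 ft² balance (a = product A, b = potassium nitrate):
N: 0.12·a + 0.13·b = 1.1
K₂O: 0.03·a + 0.44·b = 1.1
From row1: a = (1.1 − 0.13·b) / 0.12.
Into row2: 0.03·(1.1 − 0.13·b)/0.12 + 0.44·b = 1.1 → b = 2.02454, a = 6.97342.

6.973 kg product A, 2.025 kg potassium nitrate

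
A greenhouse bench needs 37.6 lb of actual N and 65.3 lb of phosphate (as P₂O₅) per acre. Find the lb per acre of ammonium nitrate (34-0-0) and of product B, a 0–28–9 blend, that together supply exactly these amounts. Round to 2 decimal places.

110.59 lb ammonium nitrate, 233.21 lb product B

Let a = lb of ammonium nitrate, b = lb of product B (per acre).
N: 0.34·a + 0·b = 37.6
P₂O₅: 0·a + 0.28·b = 65.3
Solving simultaneously: a = 110.588, b = 233.214.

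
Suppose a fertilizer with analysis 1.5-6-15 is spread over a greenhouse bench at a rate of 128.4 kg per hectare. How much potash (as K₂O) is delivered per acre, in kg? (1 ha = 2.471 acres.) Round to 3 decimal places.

K₂O per hectare = 128.4 × 15% = 19.26 kg.
Convert to per acre: 19.26 × 0.404694 = 7.79442 kg.

7.794 kg K₂O per acre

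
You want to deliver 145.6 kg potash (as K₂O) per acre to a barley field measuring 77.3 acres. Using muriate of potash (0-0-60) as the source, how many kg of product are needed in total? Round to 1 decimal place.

Product per acre = 145.6 / 60% = 242.667 kg.
Total product = 242.667 × 77.3 = 18758.13 kg.

18758.1 kg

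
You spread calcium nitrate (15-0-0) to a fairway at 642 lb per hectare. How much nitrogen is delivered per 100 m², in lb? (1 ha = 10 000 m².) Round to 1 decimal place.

nitrogen per hectare = 642 × 15% = 96.3 lb.
Convert to per 100 m²: 96.3 × 0.01 = 0.963 lb.

1.0 lb N per hundred sq m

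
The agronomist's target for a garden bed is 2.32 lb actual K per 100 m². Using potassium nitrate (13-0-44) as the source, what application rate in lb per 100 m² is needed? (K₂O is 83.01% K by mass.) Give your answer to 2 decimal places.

6.35 lb of product per hundred sq m

As K₂O: 2.32 / 0.8301 = 2.79484 lb per 100 m².
Product per 100 m² = 2.79484 / 44% = 6.35192 lb.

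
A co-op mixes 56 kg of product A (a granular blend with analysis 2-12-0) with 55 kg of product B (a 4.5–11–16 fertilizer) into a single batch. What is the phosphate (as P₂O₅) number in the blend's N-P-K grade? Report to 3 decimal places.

Total mass = 56 + 55 = 111 kg.
P₂O₅ mass = 12%×56 + 11%×55 = 12.77 kg.
% P₂O₅ = 12.77 / 111 = 11.5045%.

11.505% P₂O₅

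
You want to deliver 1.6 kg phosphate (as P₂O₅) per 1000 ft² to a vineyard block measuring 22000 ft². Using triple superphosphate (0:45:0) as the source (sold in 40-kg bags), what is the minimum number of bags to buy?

Product per 1000 ft² = 1.6 / 45% = 3.55556 kg.
Total product = 3.55556 × 22000 / 1000 = 78.2222 kg.
Bags = ⌈78.2222 / 40⌉ = 2.

2 bags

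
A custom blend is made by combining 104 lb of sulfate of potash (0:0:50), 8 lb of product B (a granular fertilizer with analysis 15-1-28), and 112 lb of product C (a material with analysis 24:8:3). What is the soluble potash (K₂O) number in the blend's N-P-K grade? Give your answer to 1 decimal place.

25.7% K₂O

Total mass = 104 + 8 + 112 = 224 lb.
K₂O mass = 50%×104 + 28%×8 + 3%×112 = 57.6 lb.
% K₂O = 57.6 / 224 = 25.7143%.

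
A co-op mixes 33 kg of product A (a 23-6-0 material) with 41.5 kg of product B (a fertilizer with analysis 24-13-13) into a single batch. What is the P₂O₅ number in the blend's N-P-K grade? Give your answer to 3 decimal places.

9.899% P₂O₅

Total mass = 33 + 41.5 = 74.5 kg.
P₂O₅ mass = 6%×33 + 13%×41.5 = 7.375 kg.
% P₂O₅ = 7.375 / 74.5 = 9.89933%.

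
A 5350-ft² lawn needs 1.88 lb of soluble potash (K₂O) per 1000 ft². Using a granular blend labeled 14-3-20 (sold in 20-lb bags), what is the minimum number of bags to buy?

Product per 1000 ft² = 1.88 / 20% = 9.4 lb.
Total product = 9.4 × 5350 / 1000 = 50.29 lb.
Bags = ⌈50.29 / 20⌉ = 3.

3 bags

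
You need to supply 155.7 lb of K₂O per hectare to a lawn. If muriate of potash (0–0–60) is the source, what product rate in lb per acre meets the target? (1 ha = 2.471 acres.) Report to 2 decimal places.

105.02 lb of product per acre

Product per hectare = 155.7 / 60% = 259.5 lb.
Convert to per acre: 259.5 × 0.404694 = 105.018 lb.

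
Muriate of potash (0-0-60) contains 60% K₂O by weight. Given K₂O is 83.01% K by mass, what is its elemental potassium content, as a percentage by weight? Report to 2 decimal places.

%K = 60 × 0.8301 = 49.806%.

49.81% K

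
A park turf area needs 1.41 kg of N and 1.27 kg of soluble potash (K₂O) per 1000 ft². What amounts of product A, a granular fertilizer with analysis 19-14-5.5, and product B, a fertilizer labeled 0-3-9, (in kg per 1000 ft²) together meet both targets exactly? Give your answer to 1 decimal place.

7.4 kg product A, 9.6 kg product B

Let a = kg of product A, b = kg of product B (per 1000 ft²).
N: 0.19·a + 0·b = 1.41
K₂O: 0.055·a + 0.09·b = 1.27
Solving simultaneously: a = 7.42105, b = 9.57602.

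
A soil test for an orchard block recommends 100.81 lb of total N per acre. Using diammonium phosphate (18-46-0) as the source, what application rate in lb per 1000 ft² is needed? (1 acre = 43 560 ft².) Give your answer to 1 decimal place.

12.9 lb of product per thousand sq ft

Product per acre = 100.81 / 18% = 560.056 lb.
Convert to per 1000 ft²: 560.056 × 0.0229568 = 12.8571 lb.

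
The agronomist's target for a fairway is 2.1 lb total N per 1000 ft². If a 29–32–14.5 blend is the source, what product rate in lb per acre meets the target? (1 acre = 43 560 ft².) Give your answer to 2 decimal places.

Product per 1000 ft² = 2.1 / 29% = 7.24138 lb.
Convert to per acre: 7.24138 × 43.56 = 315.434 lb.

315.43 lb of product per acre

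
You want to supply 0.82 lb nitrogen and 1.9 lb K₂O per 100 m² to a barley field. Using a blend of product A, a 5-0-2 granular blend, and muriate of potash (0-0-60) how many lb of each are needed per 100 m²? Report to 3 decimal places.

Per-100 m² balance (a = product A, b = muriate of potash):
N: 0.05·a + 0·b = 0.82
K₂O: 0.02·a + 0.6·b = 1.9
Solving simultaneously: a = 16.4, b = 2.62.

16.400 lb product A, 2.620 lb muriate of potash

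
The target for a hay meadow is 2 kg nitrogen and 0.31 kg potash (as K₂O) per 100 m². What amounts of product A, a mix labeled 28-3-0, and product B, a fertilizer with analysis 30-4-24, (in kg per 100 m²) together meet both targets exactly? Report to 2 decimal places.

Per-100 m² balance (a = product A, b = product B):
N: 0.28·a + 0.3·b = 2
K₂O: 0·a + 0.24·b = 0.31
Solving simultaneously: a = 5.75893, b = 1.29167.

5.76 kg product A, 1.29 kg product B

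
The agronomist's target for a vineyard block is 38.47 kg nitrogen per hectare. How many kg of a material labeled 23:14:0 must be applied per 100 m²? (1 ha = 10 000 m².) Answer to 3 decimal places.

Product per hectare = 38.47 / 23% = 167.261 kg.
Convert to per 100 m²: 167.261 × 0.01 = 1.67261 kg.

1.673 kg of product per hundred sq m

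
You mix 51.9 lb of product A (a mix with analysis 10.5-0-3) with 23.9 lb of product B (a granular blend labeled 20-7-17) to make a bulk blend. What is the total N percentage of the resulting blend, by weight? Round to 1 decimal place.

Total mass = 51.9 + 23.9 = 75.8 lb.
N mass = 10.5%×51.9 + 20%×23.9 = 10.2295 lb.
% N = 10.2295 / 75.8 = 13.4954%.

13.5% N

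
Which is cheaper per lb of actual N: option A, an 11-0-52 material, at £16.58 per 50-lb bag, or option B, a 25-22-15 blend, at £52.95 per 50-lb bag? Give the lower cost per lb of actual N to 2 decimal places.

£3.01 per lb N (option A)

option A: N per bag = 50 × 11% = 5.5 lb; cost = 16.58 / 5.5 = £3.0145/lb N.
option B: N per bag = 50 × 25% = 12.5 lb; cost = 52.95 / 12.5 = £4.2360/lb N.
option A is cheaper.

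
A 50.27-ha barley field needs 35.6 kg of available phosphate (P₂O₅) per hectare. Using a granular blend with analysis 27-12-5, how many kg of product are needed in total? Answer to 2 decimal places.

14913.43 kg

Product per hectare = 35.6 / 12% = 296.667 kg.
Total product = 296.667 × 50.27 = 14913.433 kg.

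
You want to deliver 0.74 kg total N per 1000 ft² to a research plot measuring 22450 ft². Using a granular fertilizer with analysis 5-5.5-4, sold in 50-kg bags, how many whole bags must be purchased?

7 bags

Product per 1000 ft² = 0.74 / 5% = 14.8 kg.
Total product = 14.8 × 22450 / 1000 = 332.26 kg.
Bags = ⌈332.26 / 50⌉ = 7.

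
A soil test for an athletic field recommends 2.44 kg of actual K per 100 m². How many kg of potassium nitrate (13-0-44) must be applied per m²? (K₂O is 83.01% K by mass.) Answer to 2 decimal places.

As K₂O: 2.44 / 0.8301 = 2.9394 kg per 100 m².
Product per 100 m² = 2.9394 / 44% = 6.68047 kg.
Convert to per m²: 6.68047 × 0.01 = 0.0668047 kg.

0.07 kg of product per sq m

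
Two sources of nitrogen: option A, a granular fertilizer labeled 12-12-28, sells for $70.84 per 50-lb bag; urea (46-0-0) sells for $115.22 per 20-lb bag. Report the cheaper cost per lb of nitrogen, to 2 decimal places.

option A: N per bag = 50 × 12% = 6 lb; cost = 70.84 / 6 = $11.8067/lb N.
urea: N per bag = 20 × 46% = 9.2 lb; cost = 115.22 / 9.2 = $12.5239/lb N.
option A is cheaper.

$11.81 per lb N (option A)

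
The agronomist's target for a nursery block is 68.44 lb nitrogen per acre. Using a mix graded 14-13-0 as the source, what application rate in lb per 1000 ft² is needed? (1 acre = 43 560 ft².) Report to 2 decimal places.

11.22 lb of product per thousand sq ft

Product per acre = 68.44 / 14% = 488.857 lb.
Convert to per 1000 ft²: 488.857 × 0.0229568 = 11.2226 lb.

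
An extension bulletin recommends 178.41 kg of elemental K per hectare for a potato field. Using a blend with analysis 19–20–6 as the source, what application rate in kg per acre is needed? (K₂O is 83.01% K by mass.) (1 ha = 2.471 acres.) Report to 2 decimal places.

As K₂O: 178.41 / 0.8301 = 214.926 kg per hectare.
Product per hectare = 214.926 / 6% = 3582.1 kg.
Convert to per acre: 3582.1 × 0.404694 = 1449.655 kg.

1449.66 kg of product per acre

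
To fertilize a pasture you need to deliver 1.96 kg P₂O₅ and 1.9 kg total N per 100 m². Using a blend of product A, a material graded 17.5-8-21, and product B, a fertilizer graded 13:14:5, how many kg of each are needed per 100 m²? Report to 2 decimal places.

0.79 kg product A, 13.55 kg product B

With a, b = kg per 100 m² of product A and product B:
P₂O₅: 0.08·a + 0.14·b = 1.96
N: 0.175·a + 0.13·b = 1.9
From row1: a = (1.96 − 0.14·b) / 0.08.
Into row2: 0.175·(1.96 − 0.14·b)/0.08 + 0.13·b = 1.9 → b = 13.5461, a = 0.794326.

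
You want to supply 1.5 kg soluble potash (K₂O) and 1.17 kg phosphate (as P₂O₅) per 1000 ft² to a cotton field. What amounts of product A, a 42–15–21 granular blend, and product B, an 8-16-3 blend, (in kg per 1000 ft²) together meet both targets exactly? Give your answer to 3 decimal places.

7.041 kg product A, 0.711 kg product B

Let a = kg of product A, b = kg of product B (per 1000 ft²).
K₂O: 0.21·a + 0.03·b = 1.5
P₂O₅: 0.15·a + 0.16·b = 1.17
Solving simultaneously: a = 7.04124, b = 0.71134.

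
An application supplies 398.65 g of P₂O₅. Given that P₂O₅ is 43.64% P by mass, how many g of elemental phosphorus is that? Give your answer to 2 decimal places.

173.97 g P

P = 398.65 × 0.4364 = 173.971 g.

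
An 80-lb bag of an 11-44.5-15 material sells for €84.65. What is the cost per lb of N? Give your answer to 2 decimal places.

N in bag = 80 × 11% = 8.8 lb.
Cost per lb N = €84.65 / 8.8 = €9.6193.

€9.62 per lb N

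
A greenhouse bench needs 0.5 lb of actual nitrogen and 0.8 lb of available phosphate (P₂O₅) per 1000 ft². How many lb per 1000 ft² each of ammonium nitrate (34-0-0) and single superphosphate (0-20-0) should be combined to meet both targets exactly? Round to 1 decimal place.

Let a = lb of ammonium nitrate, b = lb of single superphosphate (per 1000 ft²).
N: 0.34·a + 0·b = 0.5
P₂O₅: 0·a + 0.2·b = 0.8
Solving simultaneously: a = 1.47059, b = 4.

1.5 lb ammonium nitrate, 4.0 lb single superphosphate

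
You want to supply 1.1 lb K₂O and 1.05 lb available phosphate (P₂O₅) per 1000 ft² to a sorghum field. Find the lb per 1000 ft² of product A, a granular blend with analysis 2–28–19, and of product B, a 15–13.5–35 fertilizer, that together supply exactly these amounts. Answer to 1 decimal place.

3.0 lb product A, 1.5 lb product B

Let a = lb of product A, b = lb of product B (per 1000 ft²).
K₂O: 0.19·a + 0.35·b = 1.1
P₂O₅: 0.28·a + 0.135·b = 1.05
Solving simultaneously: a = 3.02695, b = 1.49965.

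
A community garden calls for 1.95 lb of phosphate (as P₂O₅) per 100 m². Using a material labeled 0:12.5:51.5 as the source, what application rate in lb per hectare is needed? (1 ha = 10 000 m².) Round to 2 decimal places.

Product per 100 m² = 1.95 / 12.5% = 15.6 lb.
Convert to per hectare: 15.6 × 100 = 1560 lb.

1560.00 lb of product per hectare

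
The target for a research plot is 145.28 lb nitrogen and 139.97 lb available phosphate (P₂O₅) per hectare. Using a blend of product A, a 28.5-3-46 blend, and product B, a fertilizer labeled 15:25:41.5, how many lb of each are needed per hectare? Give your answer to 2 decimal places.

Let a = lb of product A, b = lb of product B (per hectare).
N: 0.285·a + 0.15·b = 145.28
P₂O₅: 0.03·a + 0.25·b = 139.97
Solving simultaneously: a = 229.581, b = 532.3303.

229.58 lb product A, 532.33 lb product B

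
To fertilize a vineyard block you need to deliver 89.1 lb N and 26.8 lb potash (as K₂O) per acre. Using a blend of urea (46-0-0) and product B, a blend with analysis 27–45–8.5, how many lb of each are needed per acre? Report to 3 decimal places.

Per-acre balance (a = urea, b = product B):
N: 0.46·a + 0.27·b = 89.1
K₂O: 0·a + 0.085·b = 26.8
Solving simultaneously: a = 8.63171, b = 315.2941.

8.632 lb urea, 315.294 lb product B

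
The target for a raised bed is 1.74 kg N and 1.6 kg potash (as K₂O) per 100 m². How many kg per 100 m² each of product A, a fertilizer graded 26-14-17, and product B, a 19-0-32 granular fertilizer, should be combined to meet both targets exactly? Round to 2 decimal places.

With a, b = kg per 100 m² of product A and product B:
N: 0.26·a + 0.19·b = 1.74
K₂O: 0.17·a + 0.32·b = 1.6
Solving simultaneously: a = 4.9666, b = 2.36149.

4.97 kg product A, 2.36 kg product B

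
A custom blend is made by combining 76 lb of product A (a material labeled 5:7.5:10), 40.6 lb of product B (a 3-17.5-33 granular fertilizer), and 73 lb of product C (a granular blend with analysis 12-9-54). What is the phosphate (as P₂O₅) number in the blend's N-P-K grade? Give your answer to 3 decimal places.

10.219% P₂O₅

Total mass = 76 + 40.6 + 73 = 189.6 lb.
P₂O₅ mass = 7.5%×76 + 17.5%×40.6 + 9%×73 = 19.375 lb.
% P₂O₅ = 19.375 / 189.6 = 10.2189%.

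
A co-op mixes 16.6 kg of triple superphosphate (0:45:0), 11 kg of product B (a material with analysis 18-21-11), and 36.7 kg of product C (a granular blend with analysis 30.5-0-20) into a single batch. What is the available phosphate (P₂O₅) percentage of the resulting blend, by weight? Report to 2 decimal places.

15.21% P₂O₅

Total mass = 16.6 + 11 + 36.7 = 64.3 kg.
P₂O₅ mass = 45%×16.6 + 21%×11 + 0%×36.7 = 9.78 kg.
% P₂O₅ = 9.78 / 64.3 = 15.20995%.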